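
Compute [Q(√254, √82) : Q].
[Q(√254, √82) : Q] = 4

[Q(√254):Q] = 2 (min poly x^2 - 254, irreducible since 254 is squarefree > 1). For the top step, suppose √82 ∈ Q(√254), say √82 = c + d√254 with c, d ∈ Q. Squaring: 82 = c^2 + 254d^2 + 2cd√254. Since √254 ∉ Q this forces 2cd = 0. If d = 0 then √82 = c ∈ Q, contradicting 82 squarefree > 1. If c = 0 then 82 = 254d^2, so 254·82 = (254d)^2 is a perfect square in Q — but 254·82 = 20828 is not a perfect square (since 254 and 82 are distinct squarefree integers). Contradiction. Hence √82 ∉ Q(√254), so x^2 - 82 stays irreducible over Q(√254) and [Q(√254, √82) : Q(√254)] = 2. By the tower law, [Q(√254, √82) : Q] = 2 · 2 = 4.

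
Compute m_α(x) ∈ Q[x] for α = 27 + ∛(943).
m_α(x) = x^3 - 81x^2 + 2187x - 20626

Set β = α - 27 = ∛(943), so β^3 = 943. Then (α - 27)^3 - 943 = 0, i.e. α is a root of g(x) = (x - 27)^3 - 943 = x^3 - 81x^2 + 2187x - 20626. Since g(x) = h(x - 27) where h(x) = x^3 - 943, and h is irreducible over Q (because 943 is not a perfect cube, so h has no rational root, and a monic cubic with no rational root is irreducible), g is also irreducible (irreducibility is preserved under the substitution x → x - 27). Hence m_α(x) = x^3 - 81x^2 + 2187x - 20626.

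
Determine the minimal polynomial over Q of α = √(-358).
m_α(x) = x^2 + 358

α satisfies α^2 + 358 = 0, so x^2 + 358 annihilates α. Since d = -358 is squarefree and ≠ 1, it is not a perfect square in Q, so x^2 + 358 has no rational root and is therefore irreducible over Q (a degree-2 polynomial over a field is irreducible iff it has no root). Hence m_α(x) = x^2 + 358.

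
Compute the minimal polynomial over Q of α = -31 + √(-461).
m_α(x) = x^2 + 62x + 1422

From α + 31 = √(-461), squaring gives (α + 31)^2 = -461, i.e. α^2 + 62α + 961 = -461, so α^2 + 62α + 1422 = 0. The discriminant of x^2 + 62x + 1422 is (62)^2 - 4·(1422) = 3844 - 5688 = -1844, and 4·(-461) is not a perfect square in Q since -461 is squarefree and ≠ 1. Hence x^2 + 62x + 1422 is irreducible over Q and is the minimal polynomial of α.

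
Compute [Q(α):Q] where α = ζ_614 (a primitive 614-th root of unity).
[Q(α):Q] = 306

The minimal polynomial of ζ_614 over Q is the 614-th cyclotomic polynomial Φ_614(x), which is irreducible over Q and has degree φ(614) = 306. Hence [Q(α):Q] = φ(614) = 306.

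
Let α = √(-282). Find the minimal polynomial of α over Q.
m_α(x) = x^2 + 282

α satisfies α^2 + 282 = 0, so x^2 + 282 annihilates α. Since d = -282 is squarefree and ≠ 1, it is not a perfect square in Q, so x^2 + 282 has no rational root and is therefore irreducible over Q (a degree-2 polynomial over a field is irreducible iff it has no root). Hence m_α(x) = x^2 + 282.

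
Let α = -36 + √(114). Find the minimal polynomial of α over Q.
m_α(x) = x^2 + 72x + 1182

From α + 36 = √(114), squaring gives (α + 36)^2 = 114, i.e. α^2 + 72α + 1296 = 114, so α^2 + 72α + 1182 = 0. The discriminant of x^2 + 72x + 1182 is (72)^2 - 4·(1182) = 5184 - 4728 = 456, and 4·(114) is not a perfect square in Q since 114 is squarefree and ≠ 1. Hence x^2 + 72x + 1182 is irreducible over Q and is the minimal polynomial of α.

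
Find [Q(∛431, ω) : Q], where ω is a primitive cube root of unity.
[Q(∛431, ω) : Q] = 6

[Q(∛431):Q] = 3 (min poly x^3 - 431, irreducible since 431 is not a perfect cube). [Q(ω):Q] = 2 (min poly x^2 + x + 1). Since Q(∛431) ⊂ R and ω ∉ R, we have ω ∉ Q(∛431), so x^2 + x + 1 remains irreducible over Q(∛431) and [Q(∛431, ω) : Q(∛431)] = 2. By the tower law, [Q(∛431, ω) : Q] = 3 · 2 = 6. (In fact Q(∛431, ω) is the splitting field of x^3 - 431 over Q.)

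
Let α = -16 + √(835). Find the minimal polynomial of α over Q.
m_α(x) = x^2 + 32x - 579

From α + 16 = √(835), squaring gives (α + 16)^2 = 835, i.e. α^2 + 32α + 256 = 835, so α^2 + 32α - 579 = 0. The discriminant of x^2 + 32x - 579 is (32)^2 - 4·(-579) = 1024 + 2316 = 3340, and 4·(835) is not a perfect square in Q since 835 is squarefree and ≠ 1. Hence x^2 + 32x - 579 is irreducible over Q and is the minimal polynomial of α.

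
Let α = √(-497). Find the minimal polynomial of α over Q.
m_α(x) = x^2 + 497

α satisfies α^2 + 497 = 0, so x^2 + 497 annihilates α. Since d = -497 is squarefree and ≠ 1, it is not a perfect square in Q, so x^2 + 497 has no rational root and is therefore irreducible over Q (a degree-2 polynomial over a field is irreducible iff it has no root). Hence m_α(x) = x^2 + 497.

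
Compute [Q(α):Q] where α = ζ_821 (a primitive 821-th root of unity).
[Q(α):Q] = 820

The minimal polynomial of ζ_821 over Q is the 821-th cyclotomic polynomial Φ_821(x), which is irreducible over Q and has degree φ(821) = 820. Hence [Q(α):Q] = φ(821) = 820.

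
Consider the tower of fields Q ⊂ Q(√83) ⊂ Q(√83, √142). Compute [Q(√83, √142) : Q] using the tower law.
[Q(√83, √142) : Q] = 4

[Q(√83):Q] = 2 (min poly x^2 - 83, irreducible since 83 is squarefree > 1). For the top step, suppose √142 ∈ Q(√83), say √142 = c + d√83 with c, d ∈ Q. Squaring: 142 = c^2 + 83d^2 + 2cd√83. Since √83 ∉ Q this forces 2cd = 0. If d = 0 then √142 = c ∈ Q, contradicting 142 squarefree > 1. If c = 0 then 142 = 83d^2, so 83·142 = (83d)^2 is a perfect square in Q — but 83·142 = 11786 is not a perfect square (since 83 and 142 are distinct squarefree integers). Contradiction. Hence √142 ∉ Q(√83), so x^2 - 142 stays irreducible over Q(√83) and [Q(√83, √142) : Q(√83)] = 2. By the tower law, [Q(√83, √142) : Q] = 2 · 2 = 4.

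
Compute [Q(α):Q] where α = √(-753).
[Q(α):Q] = 2

[Q(α):Q] equals the degree of the minimal polynomial of α. Here α^2 = -753 and x^2 + 753 is irreducible (d = -753 is squarefree, ≠ 1, hence not a square), so deg(m_α) = 2. Thus [Q(α):Q] = 2.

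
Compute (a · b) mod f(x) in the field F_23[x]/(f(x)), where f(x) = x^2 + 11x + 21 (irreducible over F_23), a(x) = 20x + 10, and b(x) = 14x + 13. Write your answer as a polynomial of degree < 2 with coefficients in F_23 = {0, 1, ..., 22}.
a · b ≡ 11x (mod f(x))

Multiply in F_23[x]: a(x)·b(x) = (20x + 10)·(14x + 13) = 4x^2 + 9x + 15. This has degree ≥ 2, so divide by f(x) over F_23: 4x^2 + 9x + 15 = (4)·(x^2 + 11x + 21) + (11x). Hence a·b ≡ 11x (mod f). (F_23[x]/(f) is a field with 23^2 = 529 elements since f is irreducible of degree 2.)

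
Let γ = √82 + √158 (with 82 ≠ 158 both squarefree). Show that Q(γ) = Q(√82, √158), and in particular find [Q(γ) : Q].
[Q(γ) : Q] = 4 (equivalently, Q(γ) = Q(√82, √158))

Obviously Q(γ) ⊆ Q(√82, √158), and [Q(√82, √158):Q] = 4 (since 82, 158 are distinct squarefree integers > 1 with 12956 not a perfect square). To show equality we compute the minimal polynomial of γ. From γ = √82 + √158: γ^2 = 82 + 2√(12956) + 158 = 240 + 2√(12956), so γ^2 - 240 = 2√(12956); squaring, (γ^2 - 240)^2 = 4·12956, i.e. γ^4 - 480γ^2 + 57600 - 51824 = 0, i.e. γ^4 - 480γ^2 + 5776 = 0. So γ is a root of x^4 - 480x^2 + 5776. This polynomial is irreducible over Q: it has no rational root (each ±√82 ± √158 is irrational), and any factorization into two quadratics over Q would force √(12956) ∈ Q (pairing opposite roots) or √82, √158 ∈ Q (other pairings), all impossible. Hence [Q(γ):Q] = 4 = [Q(√82, √158):Q], so Q(γ) = Q(√82, √158).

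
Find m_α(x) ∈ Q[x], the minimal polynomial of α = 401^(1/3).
m_α(x) = x^3 - 401

α satisfies α^3 = 401, so x^3 - 401 annihilates α. By the rational root test, a rational root p/q (in lowest terms) of x^3 - 401 would satisfy p^3 = 401 q^3, forcing q = 1 and p^3 = 401; but 401 is not a perfect cube, contradiction. A monic cubic over Q with no rational root is irreducible (any nontrivial factorization would include a linear factor). Hence x^3 - 401 is the minimal polynomial of α, and in particular [Q(α):Q] = 3.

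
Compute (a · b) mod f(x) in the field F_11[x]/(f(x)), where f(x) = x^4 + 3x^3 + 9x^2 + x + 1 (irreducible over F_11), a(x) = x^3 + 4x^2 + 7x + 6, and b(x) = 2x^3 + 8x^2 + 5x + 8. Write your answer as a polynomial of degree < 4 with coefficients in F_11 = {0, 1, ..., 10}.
a · b ≡ 6x^3 + 10x^2 + 7x + 1 (mod f(x))

Multiply in F_11[x]: a(x)·b(x) = (x^3 + 4x^2 + 7x + 6)·(2x^3 + 8x^2 + 5x + 8) = 2x^6 + 5x^5 + 7x^4 + 8x^3 + 5x^2 + 9x + 4. This has degree ≥ 4, so divide by f(x) over F_11: 2x^6 + 5x^5 + 7x^4 + 8x^3 + 5x^2 + 9x + 4 = (2x^2 + 10x + 3)·(x^4 + 3x^3 + 9x^2 + x + 1) + (6x^3 + 10x^2 + 7x + 1). Hence a·b ≡ 6x^3 + 10x^2 + 7x + 1 (mod f). (F_11[x]/(f) is a field with 11^4 = 14641 elements since f is irreducible of degree 4.)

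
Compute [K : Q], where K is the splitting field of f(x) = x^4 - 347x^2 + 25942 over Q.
[K : Q] = 4

Solving the quadratic in x^2: x^2 = (347 ± √(347^2 - 4·25942))/2 = (347 ± √16641)/2 = (347 ± 129)/2, giving x^2 = 238 or x^2 = 109. So f(x) = (x^2 - 238)(x^2 - 109) and the roots of f are ±√238, ±√109. Hence the splitting field is K = Q(√238, √109). Since 238 and 109 are distinct squarefree integers > 1, their product 25942 is not a perfect square, so √109 ∉ Q(√238). By the tower law [K:Q] = [Q(√238,√109):Q(√238)] · [Q(√238):Q] = 2 · 2 = 4.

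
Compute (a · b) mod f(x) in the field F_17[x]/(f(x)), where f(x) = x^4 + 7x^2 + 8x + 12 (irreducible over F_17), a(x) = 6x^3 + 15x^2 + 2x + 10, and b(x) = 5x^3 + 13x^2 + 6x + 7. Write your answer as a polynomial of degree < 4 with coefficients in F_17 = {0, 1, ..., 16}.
a · b ≡ 2x^3 + 10x^2 + 13x + 4 (mod f(x))

Multiply in F_17[x]: a(x)·b(x) = (6x^3 + 15x^2 + 2x + 10)·(5x^3 + 13x^2 + 6x + 7) = 13x^6 + 3x^4 + 4x^3 + 9x^2 + 6x + 2. This has degree ≥ 4, so divide by f(x) over F_17: 13x^6 + 3x^4 + 4x^3 + 9x^2 + 6x + 2 = (13x^2 + 14)·(x^4 + 7x^2 + 8x + 12) + (2x^3 + 10x^2 + 13x + 4). Hence a·b ≡ 2x^3 + 10x^2 + 13x + 4 (mod f). (F_17[x]/(f) is a field with 17^4 = 83521 elements since f is irreducible of degree 4.)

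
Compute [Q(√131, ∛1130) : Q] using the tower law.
[Q(√131, ∛1130) : Q] = 6

Let L = Q(√131, ∛1130). Since Q(√131) ⊂ L and [Q(√131):Q] = 2, the tower law gives 2 | [L:Q]. Likewise Q(∛1130) ⊂ L with [Q(∛1130):Q] = 3 (because 1130 is not a perfect cube), so 3 | [L:Q]. As gcd(2,3) = 1, [L:Q] is divisible by 6. Conversely L is generated over Q by √131 and ∛1130, so [L:Q] ≤ 2·3 = 6. Therefore [Q(√131, ∛1130) : Q] = 6.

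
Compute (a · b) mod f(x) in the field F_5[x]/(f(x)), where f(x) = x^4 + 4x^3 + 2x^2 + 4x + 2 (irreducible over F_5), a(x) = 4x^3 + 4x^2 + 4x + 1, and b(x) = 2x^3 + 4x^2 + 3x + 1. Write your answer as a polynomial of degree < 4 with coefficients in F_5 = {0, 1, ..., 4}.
a · b ≡ 2x^2 + 2 (mod f(x))

Multiply in F_5[x]: a(x)·b(x) = (4x^3 + 4x^2 + 4x + 1)·(2x^3 + 4x^2 + 3x + 1) = 3x^6 + 4x^5 + x^4 + 4x^3 + 2x + 1. This has degree ≥ 4, so divide by f(x) over F_5: 3x^6 + 4x^5 + x^4 + 4x^3 + 2x + 1 = (3x^2 + 2x + 2)·(x^4 + 4x^3 + 2x^2 + 4x + 2) + (2x^2 + 2). Hence a·b ≡ 2x^2 + 2 (mod f). (F_5[x]/(f) is a field with 5^4 = 625 elements since f is irreducible of degree 4.)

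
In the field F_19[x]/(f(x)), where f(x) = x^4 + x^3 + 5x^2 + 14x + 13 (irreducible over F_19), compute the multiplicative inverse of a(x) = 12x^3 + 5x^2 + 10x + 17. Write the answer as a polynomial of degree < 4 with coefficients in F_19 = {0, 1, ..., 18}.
a(x)^(-1) ≡ 9x^3 + 9x^2 + 16x + 14 (mod f(x))

Since f is irreducible over F_19, F_19[x]/(f) is a field and a(x) ≠ 0 has an inverse. Apply the extended Euclidean algorithm to f(x) and a(x) in F_19[x]: f(x) = (8x + 11)·a(x) + (3x^2 + 15x + 16);  a(x) = (4x + 7)·(3x^2 + 15x + 16) + (12x);  (3x^2 + 15x + 16) = (5x + 6)·(12x) + (16). The last nonzero remainder is the constant 16 = gcd(f, a) in F_19. Back-substituting through the division chain expresses 16 = s(x)·a(x) + t(x)·f(x) with s(x) ≡ 11x^3 + 11x^2 + 9x + 15 (mod f), so (11x^3 + 11x^2 + 9x + 15)·a(x) ≡ 16 (mod f). Multiplying by 16^(-1) ≡ 6 in F_19 gives a(x)^(-1) ≡ 6·(11x^3 + 11x^2 + 9x + 15) ≡ 9x^3 + 9x^2 + 16x + 14 (mod f). Check: (12x^3 + 5x^2 + 10x + 17)·(9x^3 + 9x^2 + 16x + 14) = 13x^6 + x^5 + 4x^4 + 16x^3 + 3x^2 + 13x + 10 ≡ 1 (mod x^4 + x^3 + 5x^2 + 14x + 13).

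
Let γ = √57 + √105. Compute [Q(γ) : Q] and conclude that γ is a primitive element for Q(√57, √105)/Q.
[Q(γ) : Q] = 4 (equivalently, Q(γ) = Q(√57, √105))

Obviously Q(γ) ⊆ Q(√57, √105), and [Q(√57, √105):Q] = 4 (since 57, 105 are distinct squarefree integers > 1 with 5985 not a perfect square). To show equality we compute the minimal polynomial of γ. From γ = √57 + √105: γ^2 = 57 + 2√(5985) + 105 = 162 + 2√(5985), so γ^2 - 162 = 2√(5985); squaring, (γ^2 - 162)^2 = 4·5985, i.e. γ^4 - 324γ^2 + 26244 - 23940 = 0, i.e. γ^4 - 324γ^2 + 2304 = 0. So γ is a root of x^4 - 324x^2 + 2304. This polynomial is irreducible over Q: it has no rational root (each ±√57 ± √105 is irrational), and any factorization into two quadratics over Q would force √(5985) ∈ Q (pairing opposite roots) or √57, √105 ∈ Q (other pairings), all impossible. Hence [Q(γ):Q] = 4 = [Q(√57, √105):Q], so Q(γ) = Q(√57, √105).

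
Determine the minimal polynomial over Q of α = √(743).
m_α(x) = x^2 - 743

α satisfies α^2 - 743 = 0, so x^2 - 743 annihilates α. Since d = 743 is squarefree and ≠ 1, it is not a perfect square in Q, so x^2 - 743 has no rational root and is therefore irreducible over Q (a degree-2 polynomial over a field is irreducible iff it has no root). Hence m_α(x) = x^2 - 743.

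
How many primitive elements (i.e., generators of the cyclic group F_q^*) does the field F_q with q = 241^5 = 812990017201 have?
There are φ(812990017200) = 213243264000 primitive elements

F_q^* is cyclic of order q - 1 = 812990017200. A cyclic group of order m has exactly φ(m) generators. Here m = 812990017200 = 2^4 · 3 · 5^2 · 61 · 11106421, so the number of primitive elements is φ(812990017200) = 213243264000.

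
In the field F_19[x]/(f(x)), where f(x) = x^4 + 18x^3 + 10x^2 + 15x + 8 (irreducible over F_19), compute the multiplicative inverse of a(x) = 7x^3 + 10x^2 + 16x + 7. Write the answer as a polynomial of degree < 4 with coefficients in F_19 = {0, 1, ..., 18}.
a(x)^(-1) ≡ 17x^3 + 15x^2 + 3x + 12 (mod f(x))

Since f is irreducible over F_19, F_19[x]/(f) is a field and a(x) ≠ 0 has an inverse. Apply the extended Euclidean algorithm to f(x) and a(x) in F_19[x]: f(x) = (11x + 14)·a(x) + (17x^2 + 18x + 5);  a(x) = (6x + 11)·(17x^2 + 18x + 5) + (16x + 9);  (17x^2 + 18x + 5) = (7x + 15)·(16x + 9) + (3). The last nonzero remainder is the constant 3 = gcd(f, a) in F_19. Back-substituting through the division chain expresses 3 = s(x)·a(x) + t(x)·f(x) with s(x) ≡ 13x^3 + 7x^2 + 9x + 17 (mod f), so (13x^3 + 7x^2 + 9x + 17)·a(x) ≡ 3 (mod f). Multiplying by 3^(-1) ≡ 13 in F_19 gives a(x)^(-1) ≡ 13·(13x^3 + 7x^2 + 9x + 17) ≡ 17x^3 + 15x^2 + 3x + 12 (mod f). Check: (7x^3 + 10x^2 + 16x + 7)·(17x^3 + 15x^2 + 3x + 12) = 5x^6 + 9x^5 + 6x^4 + 17x^3 + 7x^2 + 4x + 8 ≡ 1 (mod x^4 + 18x^3 + 10x^2 + 15x + 8).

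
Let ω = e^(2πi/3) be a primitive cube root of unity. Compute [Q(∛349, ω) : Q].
[Q(∛349, ω) : Q] = 6

[Q(∛349):Q] = 3 (min poly x^3 - 349, irreducible since 349 is not a perfect cube). [Q(ω):Q] = 2 (min poly x^2 + x + 1). Since Q(∛349) ⊂ R and ω ∉ R, we have ω ∉ Q(∛349), so x^2 + x + 1 remains irreducible over Q(∛349) and [Q(∛349, ω) : Q(∛349)] = 2. By the tower law, [Q(∛349, ω) : Q] = 3 · 2 = 6. (In fact Q(∛349, ω) is the splitting field of x^3 - 349 over Q.)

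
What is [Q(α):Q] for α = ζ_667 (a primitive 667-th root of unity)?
[Q(α):Q] = 616

The minimal polynomial of ζ_667 over Q is the 667-th cyclotomic polynomial Φ_667(x), which is irreducible over Q and has degree φ(667) = 616. Hence [Q(α):Q] = φ(667) = 616.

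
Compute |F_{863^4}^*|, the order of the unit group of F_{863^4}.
|F_{863^4}^*| = 554680863360

F_{863^4} has 863^4 = 554680863361 elements; its multiplicative group consists of all nonzero elements, so |F_{863^4}^*| = 554680863361 - 1 = 554680863360. (It is cyclic since any finite subgroup of the multiplicative group of a field is cyclic.)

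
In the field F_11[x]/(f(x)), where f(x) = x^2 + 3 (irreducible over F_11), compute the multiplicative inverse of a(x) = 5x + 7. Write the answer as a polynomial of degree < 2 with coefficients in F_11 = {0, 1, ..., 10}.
a(x)^(-1) ≡ 2x + 6 (mod f(x))

Since f is irreducible over F_11, F_11[x]/(f) is a field and a(x) ≠ 0 has an inverse. Apply the extended Euclidean algorithm to f(x) and a(x) in F_11[x]: f(x) = (9x + 5)·a(x) + (1). The last nonzero remainder is the constant 1 = gcd(f, a) in F_11. Back-substituting through the division chain expresses 1 = s(x)·a(x) + t(x)·f(x) with s(x) ≡ 2x + 6 (mod f), so a(x)^(-1) ≡ s(x) = 2x + 6 (mod f). Check: (5x + 7)·(2x + 6) = 10x^2 + 9 ≡ 1 (mod x^2 + 3).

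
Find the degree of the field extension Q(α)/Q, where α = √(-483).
[Q(α):Q] = 2

[Q(α):Q] equals the degree of the minimal polynomial of α. Here α^2 = -483 and x^2 + 483 is irreducible (d = -483 is squarefree, ≠ 1, hence not a square), so deg(m_α) = 2. Thus [Q(α):Q] = 2.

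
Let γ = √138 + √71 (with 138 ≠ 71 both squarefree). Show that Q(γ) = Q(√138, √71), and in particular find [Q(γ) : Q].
[Q(γ) : Q] = 4 (equivalently, Q(γ) = Q(√138, √71))

Obviously Q(γ) ⊆ Q(√138, √71), and [Q(√138, √71):Q] = 4 (since 138, 71 are distinct squarefree integers > 1 with 9798 not a perfect square). To show equality we compute the minimal polynomial of γ. From γ = √138 + √71: γ^2 = 138 + 2√(9798) + 71 = 209 + 2√(9798), so γ^2 - 209 = 2√(9798); squaring, (γ^2 - 209)^2 = 4·9798, i.e. γ^4 - 418γ^2 + 43681 - 39192 = 0, i.e. γ^4 - 418γ^2 + 4489 = 0. So γ is a root of x^4 - 418x^2 + 4489. This polynomial is irreducible over Q: it has no rational root (each ±√138 ± √71 is irrational), and any factorization into two quadratics over Q would force √(9798) ∈ Q (pairing opposite roots) or √138, √71 ∈ Q (other pairings), all impossible. Hence [Q(γ):Q] = 4 = [Q(√138, √71):Q], so Q(γ) = Q(√138, √71).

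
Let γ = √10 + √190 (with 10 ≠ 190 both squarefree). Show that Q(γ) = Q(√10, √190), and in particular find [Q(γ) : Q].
[Q(γ) : Q] = 4 (equivalently, Q(γ) = Q(√10, √190))

Obviously Q(γ) ⊆ Q(√10, √190), and [Q(√10, √190):Q] = 4 (since 10, 190 are distinct squarefree integers > 1 with 1900 not a perfect square). To show equality we compute the minimal polynomial of γ. From γ = √10 + √190: γ^2 = 10 + 2√(1900) + 190 = 200 + 2√(1900), so γ^2 - 200 = 2√(1900); squaring, (γ^2 - 200)^2 = 4·1900, i.e. γ^4 - 400γ^2 + 40000 - 7600 = 0, i.e. γ^4 - 400γ^2 + 32400 = 0. So γ is a root of x^4 - 400x^2 + 32400. This polynomial is irreducible over Q: it has no rational root (each ±√10 ± √190 is irrational), and any factorization into two quadratics over Q would force √(1900) ∈ Q (pairing opposite roots) or √10, √190 ∈ Q (other pairings), all impossible. Hence [Q(γ):Q] = 4 = [Q(√10, √190):Q], so Q(γ) = Q(√10, √190).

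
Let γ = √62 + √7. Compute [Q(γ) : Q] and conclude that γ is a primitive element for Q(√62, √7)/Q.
[Q(γ) : Q] = 4 (equivalently, Q(γ) = Q(√62, √7))

Obviously Q(γ) ⊆ Q(√62, √7), and [Q(√62, √7):Q] = 4 (since 62, 7 are distinct squarefree integers > 1 with 434 not a perfect square). To show equality we compute the minimal polynomial of γ. From γ = √62 + √7: γ^2 = 62 + 2√(434) + 7 = 69 + 2√(434), so γ^2 - 69 = 2√(434); squaring, (γ^2 - 69)^2 = 4·434, i.e. γ^4 - 138γ^2 + 4761 - 1736 = 0, i.e. γ^4 - 138γ^2 + 3025 = 0. So γ is a root of x^4 - 138x^2 + 3025. This polynomial is irreducible over Q: it has no rational root (each ±√62 ± √7 is irrational), and any factorization into two quadratics over Q would force √(434) ∈ Q (pairing opposite roots) or √62, √7 ∈ Q (other pairings), all impossible. Hence [Q(γ):Q] = 4 = [Q(√62, √7):Q], so Q(γ) = Q(√62, √7).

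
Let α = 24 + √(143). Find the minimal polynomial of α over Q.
m_α(x) = x^2 - 48x + 433

From α - 24 = √(143), squaring gives (α - 24)^2 = 143, i.e. α^2 - 48α + 576 = 143, so α^2 - 48α + 433 = 0. The discriminant of x^2 - 48x + 433 is (-48)^2 - 4·(433) = 2304 - 1732 = 572, and 4·(143) is not a perfect square in Q since 143 is squarefree and ≠ 1. Hence x^2 - 48x + 433 is irreducible over Q and is the minimal polynomial of α.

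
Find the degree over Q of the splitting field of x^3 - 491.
[K : Q] = 6

The roots of x^3 - 491 are ∛491, ω∛491, ω^2∛491 where ω = e^(2πi/3) is a primitive cube root of unity, so K = Q(∛491, ω). Now [Q(∛491):Q] = 3 (since 491 is not a perfect cube, x^3 - 491 is irreducible) and [Q(ω):Q] = 2. Both 2 and 3 divide [K:Q], and [K:Q] ≤ 3·2 = 6, so [K:Q] = 6. (Equivalently: Q(∛491) ⊂ R but ω ∉ R, so [K : Q(∛491)] = 2.)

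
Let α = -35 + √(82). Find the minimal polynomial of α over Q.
m_α(x) = x^2 + 70x + 1143

From α + 35 = √(82), squaring gives (α + 35)^2 = 82, i.e. α^2 + 70α + 1225 = 82, so α^2 + 70α + 1143 = 0. The discriminant of x^2 + 70x + 1143 is (70)^2 - 4·(1143) = 4900 - 4572 = 328, and 4·(82) is not a perfect square in Q since 82 is squarefree and ≠ 1. Hence x^2 + 70x + 1143 is irreducible over Q and is the minimal polynomial of α.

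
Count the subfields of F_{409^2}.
F_{409^2} has 2 subfields

The subfields of F_{p^n} are exactly the fields F_{p^d} for d | n (each is the fixed field of the unique index-d subgroup of Gal(F_{p^n}/F_p) ≅ Z/nZ). The divisors of n = 2 are {1, 2}, giving 2 subfields: F_{409^1}, F_{409^2}.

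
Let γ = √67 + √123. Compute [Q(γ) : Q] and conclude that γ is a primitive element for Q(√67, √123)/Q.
[Q(γ) : Q] = 4 (equivalently, Q(γ) = Q(√67, √123))

Obviously Q(γ) ⊆ Q(√67, √123), and [Q(√67, √123):Q] = 4 (since 67, 123 are distinct squarefree integers > 1 with 8241 not a perfect square). To show equality we compute the minimal polynomial of γ. From γ = √67 + √123: γ^2 = 67 + 2√(8241) + 123 = 190 + 2√(8241), so γ^2 - 190 = 2√(8241); squaring, (γ^2 - 190)^2 = 4·8241, i.e. γ^4 - 380γ^2 + 36100 - 32964 = 0, i.e. γ^4 - 380γ^2 + 3136 = 0. So γ is a root of x^4 - 380x^2 + 3136. This polynomial is irreducible over Q: it has no rational root (each ±√67 ± √123 is irrational), and any factorization into two quadratics over Q would force √(8241) ∈ Q (pairing opposite roots) or √67, √123 ∈ Q (other pairings), all impossible. Hence [Q(γ):Q] = 4 = [Q(√67, √123):Q], so Q(γ) = Q(√67, √123).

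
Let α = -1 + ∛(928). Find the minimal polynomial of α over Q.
m_α(x) = x^3 + 3x^2 + 3x - 927

Set β = α + 1 = ∛(928), so β^3 = 928. Then (α + 1)^3 - 928 = 0, i.e. α is a root of g(x) = (x + 1)^3 - 928 = x^3 + 3x^2 + 3x - 927. Since g(x) = h(x + 1) where h(x) = x^3 - 928, and h is irreducible over Q (because 928 is not a perfect cube, so h has no rational root, and a monic cubic with no rational root is irreducible), g is also irreducible (irreducibility is preserved under the substitution x → x + 1). Hence m_α(x) = x^3 + 3x^2 + 3x - 927.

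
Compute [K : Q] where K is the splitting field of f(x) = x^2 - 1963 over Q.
[K : Q] = 2

f(x) = x^2 - 1963 factors as (x - √1963)(x + √1963). The splitting field is K = Q(√1963). Since 1963 is squarefree and > 1, it is not a perfect square, so x^2 - 1963 is irreducible over Q and [Q(√1963) : Q] = 2. Hence [K : Q] = 2.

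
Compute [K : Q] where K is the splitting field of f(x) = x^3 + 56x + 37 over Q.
[K : Q] = 6

By the rational root test, any rational root of the monic integer polynomial f(x) = x^3 + 56x + 37 must be an integer dividing the constant term 37, i.e. one of ±{1, 37}. Evaluating: f(1) = 94, f(-1) = -20, f(37) = 52762, f(-37) = -52688; none is 0, so f has no rational root and is therefore irreducible over Q (a cubic with no linear factor over a field is irreducible). For an irreducible cubic, the Galois group is A_3 or S_3 according as the discriminant disc(f) = -4a^3 - 27b^2 = -4·(56)^3 - 27·(37)^2 = -739427 is or is not a square in Q. Here disc(f) = -739427 is not a perfect square in Q, so the Galois group of f over Q is not contained in A_3 and must be all of S_3. The splitting field has degree |S_3| = 6 over Q, so [K : Q] = 6.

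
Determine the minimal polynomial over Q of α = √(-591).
m_α(x) = x^2 + 591

α satisfies α^2 + 591 = 0, so x^2 + 591 annihilates α. Since d = -591 is squarefree and ≠ 1, it is not a perfect square in Q, so x^2 + 591 has no rational root and is therefore irreducible over Q (a degree-2 polynomial over a field is irreducible iff it has no root). Hence m_α(x) = x^2 + 591.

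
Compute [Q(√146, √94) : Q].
[Q(√146, √94) : Q] = 4

[Q(√146):Q] = 2 (min poly x^2 - 146, irreducible since 146 is squarefree > 1). For the top step, suppose √94 ∈ Q(√146), say √94 = c + d√146 with c, d ∈ Q. Squaring: 94 = c^2 + 146d^2 + 2cd√146. Since √146 ∉ Q this forces 2cd = 0. If d = 0 then √94 = c ∈ Q, contradicting 94 squarefree > 1. If c = 0 then 94 = 146d^2, so 146·94 = (146d)^2 is a perfect square in Q — but 146·94 = 13724 is not a perfect square (since 146 and 94 are distinct squarefree integers). Contradiction. Hence √94 ∉ Q(√146), so x^2 - 94 stays irreducible over Q(√146) and [Q(√146, √94) : Q(√146)] = 2. By the tower law, [Q(√146, √94) : Q] = 2 · 2 = 4.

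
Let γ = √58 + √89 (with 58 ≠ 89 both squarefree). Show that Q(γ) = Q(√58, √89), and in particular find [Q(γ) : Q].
[Q(γ) : Q] = 4 (equivalently, Q(γ) = Q(√58, √89))

Obviously Q(γ) ⊆ Q(√58, √89), and [Q(√58, √89):Q] = 4 (since 58, 89 are distinct squarefree integers > 1 with 5162 not a perfect square). To show equality we compute the minimal polynomial of γ. From γ = √58 + √89: γ^2 = 58 + 2√(5162) + 89 = 147 + 2√(5162), so γ^2 - 147 = 2√(5162); squaring, (γ^2 - 147)^2 = 4·5162, i.e. γ^4 - 294γ^2 + 21609 - 20648 = 0, i.e. γ^4 - 294γ^2 + 961 = 0. So γ is a root of x^4 - 294x^2 + 961. This polynomial is irreducible over Q: it has no rational root (each ±√58 ± √89 is irrational), and any factorization into two quadratics over Q would force √(5162) ∈ Q (pairing opposite roots) or √58, √89 ∈ Q (other pairings), all impossible. Hence [Q(γ):Q] = 4 = [Q(√58, √89):Q], so Q(γ) = Q(√58, √89).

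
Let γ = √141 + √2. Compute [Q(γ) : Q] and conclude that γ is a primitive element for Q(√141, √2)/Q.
[Q(γ) : Q] = 4 (equivalently, Q(γ) = Q(√141, √2))

Obviously Q(γ) ⊆ Q(√141, √2), and [Q(√141, √2):Q] = 4 (since 141, 2 are distinct squarefree integers > 1 with 282 not a perfect square). To show equality we compute the minimal polynomial of γ. From γ = √141 + √2: γ^2 = 141 + 2√(282) + 2 = 143 + 2√(282), so γ^2 - 143 = 2√(282); squaring, (γ^2 - 143)^2 = 4·282, i.e. γ^4 - 286γ^2 + 20449 - 1128 = 0, i.e. γ^4 - 286γ^2 + 19321 = 0. So γ is a root of x^4 - 286x^2 + 19321. This polynomial is irreducible over Q: it has no rational root (each ±√141 ± √2 is irrational), and any factorization into two quadratics over Q would force √(282) ∈ Q (pairing opposite roots) or √141, √2 ∈ Q (other pairings), all impossible. Hence [Q(γ):Q] = 4 = [Q(√141, √2):Q], so Q(γ) = Q(√141, √2).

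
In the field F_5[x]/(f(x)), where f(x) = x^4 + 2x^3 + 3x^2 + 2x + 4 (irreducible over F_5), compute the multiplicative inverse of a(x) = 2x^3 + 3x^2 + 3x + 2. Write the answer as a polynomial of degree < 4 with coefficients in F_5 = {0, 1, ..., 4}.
a(x)^(-1) ≡ x^3 + 2x^2 + 2 (mod f(x))

Since f is irreducible over F_5, F_5[x]/(f) is a field and a(x) ≠ 0 has an inverse. Apply the extended Euclidean algorithm to f(x) and a(x) in F_5[x]: f(x) = (3x + 4)·a(x) + (2x^2 + 4x + 1);  a(x) = (x + 2)·(2x^2 + 4x + 1) + (4x);  (2x^2 + 4x + 1) = (3x + 1)·(4x) + (1). The last nonzero remainder is the constant 1 = gcd(f, a) in F_5. Back-substituting through the division chain expresses 1 = s(x)·a(x) + t(x)·f(x) with s(x) ≡ x^3 + 2x^2 + 2 (mod f), so a(x)^(-1) ≡ s(x) = x^3 + 2x^2 + 2 (mod f). Check: (2x^3 + 3x^2 + 3x + 2)·(x^3 + 2x^2 + 2) = 2x^6 + 2x^5 + 4x^4 + 2x^3 + x + 4 ≡ 1 (mod x^4 + 2x^3 + 3x^2 + 2x + 4).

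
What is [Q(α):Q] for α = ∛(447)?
[Q(α):Q] = 3

The minimal polynomial of α is x^3 - 447, irreducible over Q since 447 is not a perfect cube (so x^3 - 447 has no rational root). Hence [Q(α):Q] = deg(m_α) = 3.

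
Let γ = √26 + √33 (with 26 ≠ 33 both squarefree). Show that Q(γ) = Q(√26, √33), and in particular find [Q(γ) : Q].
[Q(γ) : Q] = 4 (equivalently, Q(γ) = Q(√26, √33))

Obviously Q(γ) ⊆ Q(√26, √33), and [Q(√26, √33):Q] = 4 (since 26, 33 are distinct squarefree integers > 1 with 858 not a perfect square). To show equality we compute the minimal polynomial of γ. From γ = √26 + √33: γ^2 = 26 + 2√(858) + 33 = 59 + 2√(858), so γ^2 - 59 = 2√(858); squaring, (γ^2 - 59)^2 = 4·858, i.e. γ^4 - 118γ^2 + 3481 - 3432 = 0, i.e. γ^4 - 118γ^2 + 49 = 0. So γ is a root of x^4 - 118x^2 + 49. This polynomial is irreducible over Q: it has no rational root (each ±√26 ± √33 is irrational), and any factorization into two quadratics over Q would force √(858) ∈ Q (pairing opposite roots) or √26, √33 ∈ Q (other pairings), all impossible. Hence [Q(γ):Q] = 4 = [Q(√26, √33):Q], so Q(γ) = Q(√26, √33).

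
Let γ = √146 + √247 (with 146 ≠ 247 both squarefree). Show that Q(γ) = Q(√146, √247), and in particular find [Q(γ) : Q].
[Q(γ) : Q] = 4 (equivalently, Q(γ) = Q(√146, √247))

Obviously Q(γ) ⊆ Q(√146, √247), and [Q(√146, √247):Q] = 4 (since 146, 247 are distinct squarefree integers > 1 with 36062 not a perfect square). To show equality we compute the minimal polynomial of γ. From γ = √146 + √247: γ^2 = 146 + 2√(36062) + 247 = 393 + 2√(36062), so γ^2 - 393 = 2√(36062); squaring, (γ^2 - 393)^2 = 4·36062, i.e. γ^4 - 786γ^2 + 154449 - 144248 = 0, i.e. γ^4 - 786γ^2 + 10201 = 0. So γ is a root of x^4 - 786x^2 + 10201. This polynomial is irreducible over Q: it has no rational root (each ±√146 ± √247 is irrational), and any factorization into two quadratics over Q would force √(36062) ∈ Q (pairing opposite roots) or √146, √247 ∈ Q (other pairings), all impossible. Hence [Q(γ):Q] = 4 = [Q(√146, √247):Q], so Q(γ) = Q(√146, √247).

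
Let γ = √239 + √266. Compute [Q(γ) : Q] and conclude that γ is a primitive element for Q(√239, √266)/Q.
[Q(γ) : Q] = 4 (equivalently, Q(γ) = Q(√239, √266))

Obviously Q(γ) ⊆ Q(√239, √266), and [Q(√239, √266):Q] = 4 (since 239, 266 are distinct squarefree integers > 1 with 63574 not a perfect square). To show equality we compute the minimal polynomial of γ. From γ = √239 + √266: γ^2 = 239 + 2√(63574) + 266 = 505 + 2√(63574), so γ^2 - 505 = 2√(63574); squaring, (γ^2 - 505)^2 = 4·63574, i.e. γ^4 - 1010γ^2 + 255025 - 254296 = 0, i.e. γ^4 - 1010γ^2 + 729 = 0. So γ is a root of x^4 - 1010x^2 + 729. This polynomial is irreducible over Q: it has no rational root (each ±√239 ± √266 is irrational), and any factorization into two quadratics over Q would force √(63574) ∈ Q (pairing opposite roots) or √239, √266 ∈ Q (other pairings), all impossible. Hence [Q(γ):Q] = 4 = [Q(√239, √266):Q], so Q(γ) = Q(√239, √266).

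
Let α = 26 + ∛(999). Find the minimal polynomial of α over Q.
m_α(x) = x^3 - 78x^2 + 2028x - 18575

Set β = α - 26 = ∛(999), so β^3 = 999. Then (α - 26)^3 - 999 = 0, i.e. α is a root of g(x) = (x - 26)^3 - 999 = x^3 - 78x^2 + 2028x - 18575. Since g(x) = h(x - 26) where h(x) = x^3 - 999, and h is irreducible over Q (because 999 is not a perfect cube, so h has no rational root, and a monic cubic with no rational root is irreducible), g is also irreducible (irreducibility is preserved under the substitution x → x - 26). Hence m_α(x) = x^3 - 78x^2 + 2028x - 18575.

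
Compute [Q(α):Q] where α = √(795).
[Q(α):Q] = 2

[Q(α):Q] equals the degree of the minimal polynomial of α. Here α^2 = 795 and x^2 - 795 is irreducible (d = 795 is squarefree, ≠ 1, hence not a square), so deg(m_α) = 2. Thus [Q(α):Q] = 2.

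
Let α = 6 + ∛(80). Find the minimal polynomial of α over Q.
m_α(x) = x^3 - 18x^2 + 108x - 296

Set β = α - 6 = ∛(80), so β^3 = 80. Then (α - 6)^3 - 80 = 0, i.e. α is a root of g(x) = (x - 6)^3 - 80 = x^3 - 18x^2 + 108x - 296. Since g(x) = h(x - 6) where h(x) = x^3 - 80, and h is irreducible over Q (because 80 is not a perfect cube, so h has no rational root, and a monic cubic with no rational root is irreducible), g is also irreducible (irreducibility is preserved under the substitution x → x - 6). Hence m_α(x) = x^3 - 18x^2 + 108x - 296.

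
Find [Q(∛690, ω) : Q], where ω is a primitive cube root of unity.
[Q(∛690, ω) : Q] = 6

[Q(∛690):Q] = 3 (min poly x^3 - 690, irreducible since 690 is not a perfect cube). [Q(ω):Q] = 2 (min poly x^2 + x + 1). Since Q(∛690) ⊂ R and ω ∉ R, we have ω ∉ Q(∛690), so x^2 + x + 1 remains irreducible over Q(∛690) and [Q(∛690, ω) : Q(∛690)] = 2. By the tower law, [Q(∛690, ω) : Q] = 3 · 2 = 6. (In fact Q(∛690, ω) is the splitting field of x^3 - 690 over Q.)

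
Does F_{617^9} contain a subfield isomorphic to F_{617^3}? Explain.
Yes: F_{617^3} is a subfield of F_{617^9}

F_{p^m} embeds in F_{p^n} iff m | n (since F_{p^n} is the splitting field of x^(p^n) - x, and F_{p^m} ⊂ F_{p^n} forces p^n to be a power of p^m, i.e. m | n; conversely if m | n then every root of x^(p^m) - x is a root of x^(p^n) - x). Here 3 | 9 (since 9 = 3·3), so F_{617^3} is a subfield of F_{617^9}, and [F_{617^9} : F_{617^3}] = 9/3 = 3.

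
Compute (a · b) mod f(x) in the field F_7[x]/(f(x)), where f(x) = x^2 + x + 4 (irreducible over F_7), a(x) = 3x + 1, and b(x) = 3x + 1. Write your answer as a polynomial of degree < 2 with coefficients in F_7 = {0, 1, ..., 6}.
a · b ≡ 4x (mod f(x))

Multiply in F_7[x]: a(x)·b(x) = (3x + 1)·(3x + 1) = 2x^2 + 6x + 1. This has degree ≥ 2, so divide by f(x) over F_7: 2x^2 + 6x + 1 = (2)·(x^2 + x + 4) + (4x). Hence a·b ≡ 4x (mod f). (F_7[x]/(f) is a field with 7^2 = 49 elements since f is irreducible of degree 2.)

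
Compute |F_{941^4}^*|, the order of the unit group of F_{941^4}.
|F_{941^4}^*| = 784076601360

F_{941^4} has 941^4 = 784076601361 elements; its multiplicative group consists of all nonzero elements, so |F_{941^4}^*| = 784076601361 - 1 = 784076601360. (It is cyclic since any finite subgroup of the multiplicative group of a field is cyclic.)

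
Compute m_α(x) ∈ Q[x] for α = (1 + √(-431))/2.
m_α(x) = x^2 - x + 108

From 2α - 1 = √(-431), squaring gives (2α - 1)^2 = -431, i.e. 4α^2 - 4α + 1 = -431, so α^2 - α + (1 + 431)/4 = 0. Since -431 ≡ 1 (mod 4), (1 + 431)/4 = 108 ∈ Z. The polynomial x^2 - x + 108 has discriminant 1 - 4·(108) = -431, which is not a perfect square in Q (d = -431 is squarefree and ≠ 1), so x^2 - x + 108 is irreducible over Q. It is the minimal polynomial of α.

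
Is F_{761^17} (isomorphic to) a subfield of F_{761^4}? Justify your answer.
No: F_{761^17} is not a subfield of F_{761^4}

F_{p^m} embeds in F_{p^n} iff m | n. Here 17 ∤ 4 (since 4 = 0·17 + 4 with remainder 4 ≠ 0), so F_{761^17} is not a subfield of F_{761^4}. Equivalently: if it were, the tower law would give 17 = [F_{761^17}:F_761] dividing [F_{761^4}:F_761] = 4, contradiction.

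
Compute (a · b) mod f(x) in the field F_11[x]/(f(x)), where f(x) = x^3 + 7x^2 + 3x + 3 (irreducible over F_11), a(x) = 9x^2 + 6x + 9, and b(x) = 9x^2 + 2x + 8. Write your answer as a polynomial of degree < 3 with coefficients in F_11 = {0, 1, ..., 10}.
a · b ≡ 10x^2 + 10x + 6 (mod f(x))

Multiply in F_11[x]: a(x)·b(x) = (9x^2 + 6x + 9)·(9x^2 + 2x + 8) = 4x^4 + 6x^3 + 6. This has degree ≥ 3, so divide by f(x) over F_11: 4x^4 + 6x^3 + 6 = (4x)·(x^3 + 7x^2 + 3x + 3) + (10x^2 + 10x + 6). Hence a·b ≡ 10x^2 + 10x + 6 (mod f). (F_11[x]/(f) is a field with 11^3 = 1331 elements since f is irreducible of degree 3.)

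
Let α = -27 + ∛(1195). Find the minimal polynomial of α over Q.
m_α(x) = x^3 + 81x^2 + 2187x + 18488

Set β = α + 27 = ∛(1195), so β^3 = 1195. Then (α + 27)^3 - 1195 = 0, i.e. α is a root of g(x) = (x + 27)^3 - 1195 = x^3 + 81x^2 + 2187x + 18488. Since g(x) = h(x + 27) where h(x) = x^3 - 1195, and h is irreducible over Q (because 1195 is not a perfect cube, so h has no rational root, and a monic cubic with no rational root is irreducible), g is also irreducible (irreducibility is preserved under the substitution x → x + 27). Hence m_α(x) = x^3 + 81x^2 + 2187x + 18488.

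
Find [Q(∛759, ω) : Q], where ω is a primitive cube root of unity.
[Q(∛759, ω) : Q] = 6

[Q(∛759):Q] = 3 (min poly x^3 - 759, irreducible since 759 is not a perfect cube). [Q(ω):Q] = 2 (min poly x^2 + x + 1). Since Q(∛759) ⊂ R and ω ∉ R, we have ω ∉ Q(∛759), so x^2 + x + 1 remains irreducible over Q(∛759) and [Q(∛759, ω) : Q(∛759)] = 2. By the tower law, [Q(∛759, ω) : Q] = 3 · 2 = 6. (In fact Q(∛759, ω) is the splitting field of x^3 - 759 over Q.)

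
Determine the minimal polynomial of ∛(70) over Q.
m_α(x) = x^3 - 70

α satisfies α^3 = 70, so x^3 - 70 annihilates α. By the rational root test, a rational root p/q (in lowest terms) of x^3 - 70 would satisfy p^3 = 70 q^3, forcing q = 1 and p^3 = 70; but 70 is not a perfect cube, contradiction. A monic cubic over Q with no rational root is irreducible (any nontrivial factorization would include a linear factor). Hence x^3 - 70 is the minimal polynomial of α, and in particular [Q(α):Q] = 3.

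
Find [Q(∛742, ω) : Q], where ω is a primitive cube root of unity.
[Q(∛742, ω) : Q] = 6

[Q(∛742):Q] = 3 (min poly x^3 - 742, irreducible since 742 is not a perfect cube). [Q(ω):Q] = 2 (min poly x^2 + x + 1). Since Q(∛742) ⊂ R and ω ∉ R, we have ω ∉ Q(∛742), so x^2 + x + 1 remains irreducible over Q(∛742) and [Q(∛742, ω) : Q(∛742)] = 2. By the tower law, [Q(∛742, ω) : Q] = 3 · 2 = 6. (In fact Q(∛742, ω) is the splitting field of x^3 - 742 over Q.)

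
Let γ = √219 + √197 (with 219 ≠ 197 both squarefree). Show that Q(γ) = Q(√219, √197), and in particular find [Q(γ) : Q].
[Q(γ) : Q] = 4 (equivalently, Q(γ) = Q(√219, √197))

Obviously Q(γ) ⊆ Q(√219, √197), and [Q(√219, √197):Q] = 4 (since 219, 197 are distinct squarefree integers > 1 with 43143 not a perfect square). To show equality we compute the minimal polynomial of γ. From γ = √219 + √197: γ^2 = 219 + 2√(43143) + 197 = 416 + 2√(43143), so γ^2 - 416 = 2√(43143); squaring, (γ^2 - 416)^2 = 4·43143, i.e. γ^4 - 832γ^2 + 173056 - 172572 = 0, i.e. γ^4 - 832γ^2 + 484 = 0. So γ is a root of x^4 - 832x^2 + 484. This polynomial is irreducible over Q: it has no rational root (each ±√219 ± √197 is irrational), and any factorization into two quadratics over Q would force √(43143) ∈ Q (pairing opposite roots) or √219, √197 ∈ Q (other pairings), all impossible. Hence [Q(γ):Q] = 4 = [Q(√219, √197):Q], so Q(γ) = Q(√219, √197).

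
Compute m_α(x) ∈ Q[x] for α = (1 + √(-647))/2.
m_α(x) = x^2 - x + 162

From 2α - 1 = √(-647), squaring gives (2α - 1)^2 = -647, i.e. 4α^2 - 4α + 1 = -647, so α^2 - α + (1 + 647)/4 = 0. Since -647 ≡ 1 (mod 4), (1 + 647)/4 = 162 ∈ Z. The polynomial x^2 - x + 162 has discriminant 1 - 4·(162) = -647, which is not a perfect square in Q (d = -647 is squarefree and ≠ 1), so x^2 - x + 162 is irreducible over Q. It is the minimal polynomial of α.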